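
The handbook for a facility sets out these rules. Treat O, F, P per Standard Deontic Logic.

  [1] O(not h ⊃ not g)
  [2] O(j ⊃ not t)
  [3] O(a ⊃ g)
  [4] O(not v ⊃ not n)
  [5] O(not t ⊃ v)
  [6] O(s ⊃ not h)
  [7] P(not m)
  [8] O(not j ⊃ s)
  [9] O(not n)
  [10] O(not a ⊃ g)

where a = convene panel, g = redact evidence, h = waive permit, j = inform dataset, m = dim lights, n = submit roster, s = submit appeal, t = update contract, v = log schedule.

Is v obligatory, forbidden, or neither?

Premises 10 and 3 cover both cases: O(not a ⊃ g) and O(a ⊃ g). Since not a ∨ a is a tautology, O(g) follows.
Premise 1 is O(not h ⊃ not g); contrapositively O(g ⊃ h). Since O(g) holds, K gives O(h).
Premise 6 is O(s ⊃ not h); contrapositively O(h ⊃ not s). Since O(h) holds, K gives O(not s).
Premise 8 is O(not j ⊃ s); contrapositively O(not s ⊃ j). Since O(not s) holds, K gives O(j).
With premise 2, O(j ⊃ not t), the K-axiom yields O(not t).
With premise 5, O(not t ⊃ v), the K-axiom yields O(v).
Premises 4, 7, 9 do not contribute to this derivation.
Hence v is obligatory.

Obligatory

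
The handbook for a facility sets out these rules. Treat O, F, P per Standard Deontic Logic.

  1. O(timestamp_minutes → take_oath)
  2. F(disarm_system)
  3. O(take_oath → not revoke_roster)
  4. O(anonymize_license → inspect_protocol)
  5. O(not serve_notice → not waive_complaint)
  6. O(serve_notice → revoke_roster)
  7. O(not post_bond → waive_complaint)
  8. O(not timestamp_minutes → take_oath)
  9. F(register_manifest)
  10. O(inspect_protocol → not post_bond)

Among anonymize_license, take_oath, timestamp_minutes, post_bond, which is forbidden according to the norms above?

anonymize_license

Premises 1 and 8 are O(timestamp_minutes → take_oath) and O(not timestamp_minutes → take_oath); every ideal world satisfies timestamp_minutes or not timestamp_minutes, so in either case take_oath holds — hence O(take_oath).
With premise 3, O(take_oath → not revoke_roster), the K-axiom yields O(not revoke_roster).
The contrapositive of premise 6 (O(serve_notice → revoke_roster)) is O(not revoke_roster → not serve_notice), and O(not revoke_roster) is already established, so O(not serve_notice).
Applying K to premise 5 (O(not serve_notice → not waive_complaint)) and O(not serve_notice) yields O(not waive_complaint).
Premise 7 is O(not post_bond → waive_complaint); contrapositively O(not waive_complaint → post_bond). Since O(not waive_complaint) holds, K gives O(post_bond).
Premise 10 is O(inspect_protocol → not post_bond); contrapositively O(post_bond → not inspect_protocol). Since O(post_bond) holds, K gives O(not inspect_protocol).
The contrapositive of premise 4 (O(anonymize_license → inspect_protocol)) is O(not inspect_protocol → not anonymize_license), and O(not inspect_protocol) is already established, so O(not anonymize_license).
So O(not anonymize_license) holds, i.e. anonymize_license is forbidden. None of the other listed options is forbidden under the premises.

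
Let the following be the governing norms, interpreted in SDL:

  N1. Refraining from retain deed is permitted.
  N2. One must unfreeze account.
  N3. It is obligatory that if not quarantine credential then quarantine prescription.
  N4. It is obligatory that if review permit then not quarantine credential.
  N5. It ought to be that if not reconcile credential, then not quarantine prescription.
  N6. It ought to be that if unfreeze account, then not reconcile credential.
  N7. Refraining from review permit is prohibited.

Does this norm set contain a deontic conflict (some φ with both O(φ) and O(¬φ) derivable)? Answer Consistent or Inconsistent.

Inconsistent

Premise 2 states O(unfreeze_account) outright.
Applying K to premise 6 (O(unfreeze_account → ¬reconcile_credential)) and O(unfreeze_account) yields O(¬reconcile_credential).
With premise 5, O(¬reconcile_credential → ¬quarantine_prescription), the K-axiom yields O(¬quarantine_prescription).
Premise 3 is O(¬quarantine_credential → quarantine_prescription); contrapositively O(¬quarantine_prescription → quarantine_credential). Since O(¬quarantine_prescription) holds, K gives O(quarantine_credential).
The contrapositive of premise 4 (O(review_permit → ¬quarantine_credential)) is O(quarantine_credential → ¬review_permit), and O(quarantine_credential) is already established, so O(¬review_permit).
However, F(¬review_permit) at premise 7 amounts to O(review_permit).
We now have both O(¬review_permit) and O(review_permit) — review_permit is simultaneously obligatory and forbidden, violating the D-axiom.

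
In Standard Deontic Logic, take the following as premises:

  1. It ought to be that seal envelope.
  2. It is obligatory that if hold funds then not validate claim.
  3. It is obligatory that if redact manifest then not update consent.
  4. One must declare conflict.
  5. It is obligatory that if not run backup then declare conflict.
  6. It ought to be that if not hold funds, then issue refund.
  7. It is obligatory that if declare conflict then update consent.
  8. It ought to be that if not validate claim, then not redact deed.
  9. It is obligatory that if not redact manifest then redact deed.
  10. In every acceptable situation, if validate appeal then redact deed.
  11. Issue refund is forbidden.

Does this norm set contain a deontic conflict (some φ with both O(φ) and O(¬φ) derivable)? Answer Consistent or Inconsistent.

Premise 4 gives O(declare_conflict).
Premise 7 is O(declare_conflict → update_consent); since O(declare_conflict), deontic closure gives O(update_consent).
Premise 3 is O(redact_manifest → ¬update_consent); contrapositively O(update_consent → ¬redact_manifest). Since O(update_consent) holds, K gives O(¬redact_manifest).
With premise 9, O(¬redact_manifest → redact_deed), the K-axiom yields O(redact_deed).
Premise 8 is O(¬validate_claim → ¬redact_deed); contrapositively O(redact_deed → validate_claim). Since O(redact_deed) holds, K gives O(validate_claim).
Premise 2, O(hold_funds → ¬validate_claim), contraposes to O(validate_claim → ¬hold_funds); with O(validate_claim) we get O(¬hold_funds).
From O(¬hold_funds) and premise 6, O(¬hold_funds → issue_refund), we obtain O(issue_refund).
But premise 11, F(issue_refund), means O(¬issue_refund).
We now have both O(issue_refund) and O(¬issue_refund) — issue_refund is simultaneously obligatory and forbidden, violating the D-axiom.

Inconsistent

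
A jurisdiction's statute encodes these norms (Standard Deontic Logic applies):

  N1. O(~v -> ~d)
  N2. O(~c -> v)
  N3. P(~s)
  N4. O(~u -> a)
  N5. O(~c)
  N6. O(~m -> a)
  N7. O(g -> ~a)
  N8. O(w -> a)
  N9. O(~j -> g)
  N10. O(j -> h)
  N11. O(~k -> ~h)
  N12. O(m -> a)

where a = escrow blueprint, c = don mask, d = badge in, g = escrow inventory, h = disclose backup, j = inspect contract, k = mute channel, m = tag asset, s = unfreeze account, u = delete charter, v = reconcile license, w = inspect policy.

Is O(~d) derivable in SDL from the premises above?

Premise 1 is O(~v -> ~d), but O(~v) is not derivable from the premises, so it does not yield O(~d).
No other premise forces O(~d). An ideal world satisfying every premise can still have ~d false, so O(~d) is not derivable.

No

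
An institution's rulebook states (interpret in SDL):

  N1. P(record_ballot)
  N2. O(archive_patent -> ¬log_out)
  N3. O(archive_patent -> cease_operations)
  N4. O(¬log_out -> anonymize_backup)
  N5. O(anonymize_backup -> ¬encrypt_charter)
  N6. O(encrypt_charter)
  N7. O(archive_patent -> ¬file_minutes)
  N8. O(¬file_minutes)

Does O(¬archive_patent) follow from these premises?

Premise 6 states O(encrypt_charter) outright.
Premise 5, O(anonymize_backup -> ¬encrypt_charter), contraposes to O(encrypt_charter -> ¬anonymize_backup); with O(encrypt_charter) we get O(¬anonymize_backup).
Premise 4, O(¬log_out -> anonymize_backup), contraposes to O(¬anonymize_backup -> log_out); with O(¬anonymize_backup) we get O(log_out).
Premise 2, O(archive_patent -> ¬log_out), contraposes to O(log_out -> ¬archive_patent); with O(log_out) we get O(¬archive_patent).
Premises 1, 3, 7, 8 do not contribute to this derivation.
So O(¬archive_patent) follows.

Yes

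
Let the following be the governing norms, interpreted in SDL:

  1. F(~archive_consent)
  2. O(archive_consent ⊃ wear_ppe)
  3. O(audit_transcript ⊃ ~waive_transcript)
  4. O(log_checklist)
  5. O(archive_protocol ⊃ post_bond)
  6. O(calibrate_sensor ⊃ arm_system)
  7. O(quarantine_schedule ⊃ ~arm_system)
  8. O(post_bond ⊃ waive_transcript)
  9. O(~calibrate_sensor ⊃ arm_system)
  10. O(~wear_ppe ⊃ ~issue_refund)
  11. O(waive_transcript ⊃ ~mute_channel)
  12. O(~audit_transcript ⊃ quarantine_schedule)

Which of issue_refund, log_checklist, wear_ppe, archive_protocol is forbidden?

archive_protocol

Premises 6 and 9 are O(calibrate_sensor ⊃ arm_system) and O(~calibrate_sensor ⊃ arm_system); every ideal world satisfies calibrate_sensor or ~calibrate_sensor, so in either case arm_system holds — hence O(arm_system).
The contrapositive of premise 7 (O(quarantine_schedule ⊃ ~arm_system)) is O(arm_system ⊃ ~quarantine_schedule), and O(arm_system) is already established, so O(~quarantine_schedule).
The contrapositive of premise 12 (O(~audit_transcript ⊃ quarantine_schedule)) is O(~quarantine_schedule ⊃ audit_transcript), and O(~quarantine_schedule) is already established, so O(audit_transcript).
Applying K to premise 3 (O(audit_transcript ⊃ ~waive_transcript)) and O(audit_transcript) yields O(~waive_transcript).
Premise 8, O(post_bond ⊃ waive_transcript), contraposes to O(~waive_transcript ⊃ ~post_bond); with O(~waive_transcript) we get O(~post_bond).
Premise 5 is O(archive_protocol ⊃ post_bond); contrapositively O(~post_bond ⊃ ~archive_protocol). Since O(~post_bond) holds, K gives O(~archive_protocol).
So O(~archive_protocol) holds, i.e. archive_protocol is forbidden. None of the other listed options is forbidden under the premises.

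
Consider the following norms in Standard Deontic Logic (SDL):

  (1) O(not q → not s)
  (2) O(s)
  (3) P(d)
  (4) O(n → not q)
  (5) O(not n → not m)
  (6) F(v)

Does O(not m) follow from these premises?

Yes

Premise 2 states O(s) outright.
The contrapositive of premise 1 (O(not q → not s)) is O(s → q), and O(s) is already established, so O(q).
Premise 4, O(n → not q), contraposes to O(q → not n); with O(q) we get O(not n).
From O(not n) and premise 5, O(not n → not m), we obtain O(not m).
Premises 3, 6 do not contribute to this derivation.
So O(not m) follows.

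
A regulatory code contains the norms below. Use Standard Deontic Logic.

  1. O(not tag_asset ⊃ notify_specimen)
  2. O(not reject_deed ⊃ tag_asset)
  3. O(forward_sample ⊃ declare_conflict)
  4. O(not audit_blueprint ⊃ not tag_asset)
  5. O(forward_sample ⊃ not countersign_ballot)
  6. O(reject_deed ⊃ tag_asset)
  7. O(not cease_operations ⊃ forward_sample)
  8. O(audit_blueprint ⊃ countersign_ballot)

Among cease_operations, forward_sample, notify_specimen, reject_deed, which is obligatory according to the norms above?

Premises 2 and 6 cover both cases: O(not reject_deed ⊃ tag_asset) and O(reject_deed ⊃ tag_asset). Since not reject_deed ∨ reject_deed is a tautology, O(tag_asset) follows.
Premise 4, O(not audit_blueprint ⊃ not tag_asset), contraposes to O(tag_asset ⊃ audit_blueprint); with O(tag_asset) we get O(audit_blueprint).
Applying K to premise 8 (O(audit_blueprint ⊃ countersign_ballot)) and O(audit_blueprint) yields O(countersign_ballot).
Premise 5, O(forward_sample ⊃ not countersign_ballot), contraposes to O(countersign_ballot ⊃ not forward_sample); with O(countersign_ballot) we get O(not forward_sample).
The contrapositive of premise 7 (O(not cease_operations ⊃ forward_sample)) is O(not forward_sample ⊃ cease_operations), and O(not forward_sample) is already established, so O(cease_operations).
So O(cease_operations) holds — cease_operations is obligatory. None of the other listed options is made obligatory by any chain of premises.

cease_operations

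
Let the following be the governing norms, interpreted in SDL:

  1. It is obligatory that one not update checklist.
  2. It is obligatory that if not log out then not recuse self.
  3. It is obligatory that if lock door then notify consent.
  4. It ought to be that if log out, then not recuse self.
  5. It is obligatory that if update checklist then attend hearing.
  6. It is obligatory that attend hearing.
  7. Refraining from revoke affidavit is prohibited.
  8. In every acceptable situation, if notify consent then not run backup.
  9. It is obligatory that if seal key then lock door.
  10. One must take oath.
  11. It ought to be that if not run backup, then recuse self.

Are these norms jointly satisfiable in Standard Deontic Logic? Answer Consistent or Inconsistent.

Premise 5 is O(update_checklist → attend_hearing); even if O(attend_hearing) held, inferring O(update_checklist) would be affirming the consequent — invalid.
So O(update_checklist) is not derivable, and the apparent clash with O(¬update_checklist) does not arise.
A world satisfying every obligation exists (e.g. attend_hearing=true, lock_door=false, log_out=false, notify_consent=false, recuse_self=false, revoke_affidavit=true, run_backup=true, seal_key=false, take_oath=true, update_checklist=false); no atom is both obligatory and forbidden, so the set is consistent.

Consistent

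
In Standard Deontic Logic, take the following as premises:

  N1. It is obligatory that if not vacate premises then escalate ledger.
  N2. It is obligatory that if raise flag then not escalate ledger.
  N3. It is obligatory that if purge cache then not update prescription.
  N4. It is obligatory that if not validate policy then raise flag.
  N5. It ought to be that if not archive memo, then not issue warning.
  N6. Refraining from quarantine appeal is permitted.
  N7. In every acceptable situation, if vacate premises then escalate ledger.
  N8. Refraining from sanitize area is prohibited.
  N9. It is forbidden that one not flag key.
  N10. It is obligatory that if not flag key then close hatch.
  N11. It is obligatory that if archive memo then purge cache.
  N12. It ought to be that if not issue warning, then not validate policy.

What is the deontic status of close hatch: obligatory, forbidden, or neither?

Premise 10 is O(¬flag_key → close_hatch), but O(¬flag_key) is not derivable from the premises, so it does not yield O(close_hatch).
No premise or chain of K-axiom applications forces O(close_hatch), and none forces O(¬close_hatch). So close_hatch is neither obligatory nor forbidden under these norms.

Neither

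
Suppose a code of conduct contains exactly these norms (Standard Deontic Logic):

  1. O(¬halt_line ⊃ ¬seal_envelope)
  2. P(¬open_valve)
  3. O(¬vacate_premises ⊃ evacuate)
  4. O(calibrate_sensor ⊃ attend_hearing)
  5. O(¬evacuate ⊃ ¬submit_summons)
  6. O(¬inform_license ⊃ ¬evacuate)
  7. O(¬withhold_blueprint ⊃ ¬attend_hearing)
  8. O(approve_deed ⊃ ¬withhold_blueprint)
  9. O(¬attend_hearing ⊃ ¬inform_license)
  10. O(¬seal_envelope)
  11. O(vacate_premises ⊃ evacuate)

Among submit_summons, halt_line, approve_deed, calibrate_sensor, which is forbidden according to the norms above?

approve_deed

Premises 3 and 11 cover both cases: O(¬vacate_premises ⊃ evacuate) and O(vacate_premises ⊃ evacuate). Since ¬vacate_premises ∨ vacate_premises is a tautology, O(evacuate) follows.
Premise 6, O(¬inform_license ⊃ ¬evacuate), contraposes to O(evacuate ⊃ inform_license); with O(evacuate) we get O(inform_license).
Premise 9 is O(¬attend_hearing ⊃ ¬inform_license); contrapositively O(inform_license ⊃ attend_hearing). Since O(inform_license) holds, K gives O(attend_hearing).
Premise 7, O(¬withhold_blueprint ⊃ ¬attend_hearing), contraposes to O(attend_hearing ⊃ withhold_blueprint); with O(attend_hearing) we get O(withhold_blueprint).
Premise 8, O(approve_deed ⊃ ¬withhold_blueprint), contraposes to O(withhold_blueprint ⊃ ¬approve_deed); with O(withhold_blueprint) we get O(¬approve_deed).
So O(¬approve_deed) holds, i.e. approve_deed is forbidden. None of the other listed options is forbidden under the premises.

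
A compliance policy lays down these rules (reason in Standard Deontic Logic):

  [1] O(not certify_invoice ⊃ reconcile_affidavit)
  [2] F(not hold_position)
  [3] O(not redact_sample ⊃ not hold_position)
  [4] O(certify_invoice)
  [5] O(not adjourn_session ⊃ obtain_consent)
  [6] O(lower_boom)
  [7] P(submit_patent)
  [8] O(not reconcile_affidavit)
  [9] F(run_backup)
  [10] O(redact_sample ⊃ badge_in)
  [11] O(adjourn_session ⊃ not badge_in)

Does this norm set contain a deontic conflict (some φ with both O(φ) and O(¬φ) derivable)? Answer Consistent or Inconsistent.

Consistent

Premise 1 is O(not certify_invoice ⊃ reconcile_affidavit), but O(not certify_invoice) is not derivable from the premises, so it does not yield O(reconcile_affidavit).
So O(reconcile_affidavit) is not derivable, and the apparent clash with O(not reconcile_affidavit) does not arise.
A world satisfying every obligation exists (e.g. adjourn_session=false, badge_in=true, certify_invoice=true, hold_position=true, lower_boom=true, obtain_consent=true, reconcile_affidavit=false, redact_sample=true, run_backup=false, submit_patent=false); no atom is both obligatory and forbidden, so the set is consistent.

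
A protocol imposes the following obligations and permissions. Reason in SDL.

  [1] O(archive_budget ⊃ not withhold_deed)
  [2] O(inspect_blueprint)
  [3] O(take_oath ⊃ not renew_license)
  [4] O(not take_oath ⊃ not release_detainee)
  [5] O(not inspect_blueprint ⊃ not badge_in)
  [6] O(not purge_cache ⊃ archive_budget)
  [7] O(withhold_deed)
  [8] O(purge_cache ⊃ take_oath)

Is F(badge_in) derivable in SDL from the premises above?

Premise 5 is O(not inspect_blueprint ⊃ not badge_in), but O(not inspect_blueprint) is not derivable from the premises, so it does not yield O(not badge_in).
No other premise forces O(not badge_in). An ideal world satisfying every premise can still have badge_in true, so F(badge_in) is not derivable.

No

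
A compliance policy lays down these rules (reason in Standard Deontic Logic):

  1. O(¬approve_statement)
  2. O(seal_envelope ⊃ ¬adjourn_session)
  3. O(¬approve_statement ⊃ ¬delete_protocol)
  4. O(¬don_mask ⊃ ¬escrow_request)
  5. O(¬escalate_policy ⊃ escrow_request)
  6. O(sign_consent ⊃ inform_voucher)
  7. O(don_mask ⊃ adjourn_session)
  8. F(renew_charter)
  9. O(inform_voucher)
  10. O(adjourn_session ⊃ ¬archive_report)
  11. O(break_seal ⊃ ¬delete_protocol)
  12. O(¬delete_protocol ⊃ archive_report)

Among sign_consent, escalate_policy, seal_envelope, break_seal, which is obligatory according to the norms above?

Premise 1 gives O(¬approve_statement).
With premise 3, O(¬approve_statement ⊃ ¬delete_protocol), the K-axiom yields O(¬delete_protocol).
Premise 12 is O(¬delete_protocol ⊃ archive_report); since O(¬delete_protocol), deontic closure gives O(archive_report).
Premise 10, O(adjourn_session ⊃ ¬archive_report), contraposes to O(archive_report ⊃ ¬adjourn_session); with O(archive_report) we get O(¬adjourn_session).
Premise 7 is O(don_mask ⊃ adjourn_session); contrapositively O(¬adjourn_session ⊃ ¬don_mask). Since O(¬adjourn_session) holds, K gives O(¬don_mask).
Premise 4 is O(¬don_mask ⊃ ¬escrow_request); since O(¬don_mask), deontic closure gives O(¬escrow_request).
Premise 5, O(¬escalate_policy ⊃ escrow_request), contraposes to O(¬escrow_request ⊃ escalate_policy); with O(¬escrow_request) we get O(escalate_policy).
So O(escalate_policy) holds — escalate_policy is obligatory. None of the other listed options is made obligatory by any chain of premises.

escalate_policy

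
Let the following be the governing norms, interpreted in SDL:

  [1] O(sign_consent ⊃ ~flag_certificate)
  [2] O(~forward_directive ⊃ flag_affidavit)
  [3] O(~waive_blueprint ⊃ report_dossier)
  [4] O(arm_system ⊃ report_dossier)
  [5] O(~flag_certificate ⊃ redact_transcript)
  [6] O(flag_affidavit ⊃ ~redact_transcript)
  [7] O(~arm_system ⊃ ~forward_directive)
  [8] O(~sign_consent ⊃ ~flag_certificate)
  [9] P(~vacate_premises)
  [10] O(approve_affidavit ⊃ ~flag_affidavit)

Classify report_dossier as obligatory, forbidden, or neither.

Obligatory

By case analysis on ~sign_consent: premise 8 gives O(~sign_consent ⊃ ~flag_certificate) and premise 1 gives O(sign_consent ⊃ ~flag_certificate), so O(~flag_certificate) either way.
Premise 5 is O(~flag_certificate ⊃ redact_transcript); since O(~flag_certificate), deontic closure gives O(redact_transcript).
Premise 6 is O(flag_affidavit ⊃ ~redact_transcript); contrapositively O(redact_transcript ⊃ ~flag_affidavit). Since O(redact_transcript) holds, K gives O(~flag_affidavit).
Premise 2 is O(~forward_directive ⊃ flag_affidavit); contrapositively O(~flag_affidavit ⊃ forward_directive). Since O(~flag_affidavit) holds, K gives O(forward_directive).
Premise 7, O(~arm_system ⊃ ~forward_directive), contraposes to O(forward_directive ⊃ arm_system); with O(forward_directive) we get O(arm_system).
Premise 4 is O(arm_system ⊃ report_dossier); since O(arm_system), deontic closure gives O(report_dossier).
Premises 3, 9, 10 do not contribute to this derivation.
Hence report_dossier is obligatory.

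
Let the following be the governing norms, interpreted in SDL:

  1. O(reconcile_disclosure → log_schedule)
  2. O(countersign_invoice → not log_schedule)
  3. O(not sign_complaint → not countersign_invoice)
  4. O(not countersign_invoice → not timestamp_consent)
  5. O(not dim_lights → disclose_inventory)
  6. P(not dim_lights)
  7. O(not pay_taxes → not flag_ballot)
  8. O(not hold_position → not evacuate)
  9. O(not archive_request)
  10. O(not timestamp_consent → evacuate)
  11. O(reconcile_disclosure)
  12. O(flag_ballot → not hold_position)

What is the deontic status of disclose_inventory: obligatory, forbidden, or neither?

Neither

Premise 5 is O(not dim_lights → disclose_inventory), but O(not dim_lights) is not derivable from the premises (the permission P(not dim_lights) asserts only not O(dim_lights), not O(not dim_lights)), so it does not yield O(disclose_inventory).
No premise or chain of K-axiom applications forces O(disclose_inventory), and none forces O(not disclose_inventory). So disclose_inventory is neither obligatory nor forbidden under these norms.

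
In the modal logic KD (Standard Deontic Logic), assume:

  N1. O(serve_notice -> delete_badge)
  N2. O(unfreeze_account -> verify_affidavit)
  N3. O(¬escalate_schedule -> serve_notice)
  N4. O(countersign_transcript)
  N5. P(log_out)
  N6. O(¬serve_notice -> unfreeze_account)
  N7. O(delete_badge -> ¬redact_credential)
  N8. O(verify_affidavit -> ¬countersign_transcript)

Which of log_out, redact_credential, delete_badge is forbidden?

Premise 4 gives O(countersign_transcript).
The contrapositive of premise 8 (O(verify_affidavit -> ¬countersign_transcript)) is O(countersign_transcript -> ¬verify_affidavit), and O(countersign_transcript) is already established, so O(¬verify_affidavit).
Premise 2 is O(unfreeze_account -> verify_affidavit); contrapositively O(¬verify_affidavit -> ¬unfreeze_account). Since O(¬verify_affidavit) holds, K gives O(¬unfreeze_account).
The contrapositive of premise 6 (O(¬serve_notice -> unfreeze_account)) is O(¬unfreeze_account -> serve_notice), and O(¬unfreeze_account) is already established, so O(serve_notice).
Premise 1 is O(serve_notice -> delete_badge); since O(serve_notice), deontic closure gives O(delete_badge).
From O(delete_badge) and premise 7, O(delete_badge -> ¬redact_credential), we obtain O(¬redact_credential).
So O(¬redact_credential) holds, i.e. redact_credential is forbidden. None of the other listed options is forbidden under the premises.

redact_credential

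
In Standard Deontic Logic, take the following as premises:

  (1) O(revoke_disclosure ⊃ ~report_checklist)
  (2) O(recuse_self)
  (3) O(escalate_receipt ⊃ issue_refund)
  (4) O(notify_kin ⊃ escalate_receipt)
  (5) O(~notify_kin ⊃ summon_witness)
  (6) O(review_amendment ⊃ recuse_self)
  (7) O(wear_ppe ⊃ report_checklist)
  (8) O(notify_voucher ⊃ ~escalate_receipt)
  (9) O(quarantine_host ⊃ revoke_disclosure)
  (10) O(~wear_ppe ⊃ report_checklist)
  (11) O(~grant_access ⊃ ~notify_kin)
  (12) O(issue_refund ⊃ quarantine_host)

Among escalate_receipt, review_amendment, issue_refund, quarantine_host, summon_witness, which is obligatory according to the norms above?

summon_witness

By case analysis on wear_ppe: premise 7 gives O(wear_ppe ⊃ report_checklist) and premise 10 gives O(~wear_ppe ⊃ report_checklist), so O(report_checklist) either way.
Premise 1 is O(revoke_disclosure ⊃ ~report_checklist); contrapositively O(report_checklist ⊃ ~revoke_disclosure). Since O(report_checklist) holds, K gives O(~revoke_disclosure).
Premise 9 is O(quarantine_host ⊃ revoke_disclosure); contrapositively O(~revoke_disclosure ⊃ ~quarantine_host). Since O(~revoke_disclosure) holds, K gives O(~quarantine_host).
Premise 12, O(issue_refund ⊃ quarantine_host), contraposes to O(~quarantine_host ⊃ ~issue_refund); with O(~quarantine_host) we get O(~issue_refund).
Premise 3 is O(escalate_receipt ⊃ issue_refund); contrapositively O(~issue_refund ⊃ ~escalate_receipt). Since O(~issue_refund) holds, K gives O(~escalate_receipt).
Premise 4 is O(notify_kin ⊃ escalate_receipt); contrapositively O(~escalate_receipt ⊃ ~notify_kin). Since O(~escalate_receipt) holds, K gives O(~notify_kin).
Applying K to premise 5 (O(~notify_kin ⊃ summon_witness)) and O(~notify_kin) yields O(summon_witness).
So O(summon_witness) holds — summon_witness is obligatory. None of the other listed options is made obligatory by any chain of premises.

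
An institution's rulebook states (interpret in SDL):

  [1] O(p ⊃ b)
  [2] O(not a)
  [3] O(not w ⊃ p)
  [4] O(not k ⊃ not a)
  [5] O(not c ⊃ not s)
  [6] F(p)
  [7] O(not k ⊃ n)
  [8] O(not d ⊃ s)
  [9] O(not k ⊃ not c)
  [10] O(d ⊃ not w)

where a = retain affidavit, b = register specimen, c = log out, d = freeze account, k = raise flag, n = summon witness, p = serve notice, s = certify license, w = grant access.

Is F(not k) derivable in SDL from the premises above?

Premise 6, F(p), is equivalent to O(not p).
Premise 3, O(not w ⊃ p), contraposes to O(not p ⊃ w); with O(not p) we get O(w).
Premise 10 is O(d ⊃ not w); contrapositively O(w ⊃ not d). Since O(w) holds, K gives O(not d).
Premise 8 is O(not d ⊃ s); since O(not d), deontic closure gives O(s).
Premise 5 is O(not c ⊃ not s); contrapositively O(s ⊃ c). Since O(s) holds, K gives O(c).
Premise 9, O(not k ⊃ not c), contraposes to O(c ⊃ k); with O(c) we get O(k).
Premises 1, 2, 4, 7 do not contribute to this derivation.
So O(k) holds, i.e. F(not k). The claim follows.

Yes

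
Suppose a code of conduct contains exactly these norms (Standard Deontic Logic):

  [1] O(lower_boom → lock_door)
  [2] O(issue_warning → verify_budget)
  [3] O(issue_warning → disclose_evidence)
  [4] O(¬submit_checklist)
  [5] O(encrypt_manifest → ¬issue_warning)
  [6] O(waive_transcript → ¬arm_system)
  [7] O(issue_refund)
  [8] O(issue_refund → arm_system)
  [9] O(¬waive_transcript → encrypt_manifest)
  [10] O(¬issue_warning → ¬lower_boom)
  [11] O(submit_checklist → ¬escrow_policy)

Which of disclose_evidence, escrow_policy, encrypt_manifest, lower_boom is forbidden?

lower_boom

Premise 7 gives O(issue_refund).
From O(issue_refund) and premise 8, O(issue_refund → arm_system), we obtain O(arm_system).
Premise 6 is O(waive_transcript → ¬arm_system); contrapositively O(arm_system → ¬waive_transcript). Since O(arm_system) holds, K gives O(¬waive_transcript).
Applying K to premise 9 (O(¬waive_transcript → encrypt_manifest)) and O(¬waive_transcript) yields O(encrypt_manifest).
With premise 5, O(encrypt_manifest → ¬issue_warning), the K-axiom yields O(¬issue_warning).
Premise 10 is O(¬issue_warning → ¬lower_boom); since O(¬issue_warning), deontic closure gives O(¬lower_boom).
So O(¬lower_boom) holds, i.e. lower_boom is forbidden. None of the other listed options is forbidden under the premises.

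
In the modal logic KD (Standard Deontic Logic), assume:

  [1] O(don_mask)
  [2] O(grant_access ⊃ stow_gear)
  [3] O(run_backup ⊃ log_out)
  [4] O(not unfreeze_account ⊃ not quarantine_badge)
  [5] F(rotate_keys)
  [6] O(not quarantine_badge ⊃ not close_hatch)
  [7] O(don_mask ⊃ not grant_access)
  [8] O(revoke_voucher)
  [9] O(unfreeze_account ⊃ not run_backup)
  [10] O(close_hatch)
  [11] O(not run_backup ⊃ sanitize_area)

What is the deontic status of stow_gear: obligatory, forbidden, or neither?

Premise 2 is O(grant_access ⊃ stow_gear), but O(grant_access) is not derivable from the premises, so it does not yield O(stow_gear).
No premise or chain of K-axiom applications forces O(stow_gear), and none forces O(not stow_gear). So stow_gear is neither obligatory nor forbidden under these norms.

Neither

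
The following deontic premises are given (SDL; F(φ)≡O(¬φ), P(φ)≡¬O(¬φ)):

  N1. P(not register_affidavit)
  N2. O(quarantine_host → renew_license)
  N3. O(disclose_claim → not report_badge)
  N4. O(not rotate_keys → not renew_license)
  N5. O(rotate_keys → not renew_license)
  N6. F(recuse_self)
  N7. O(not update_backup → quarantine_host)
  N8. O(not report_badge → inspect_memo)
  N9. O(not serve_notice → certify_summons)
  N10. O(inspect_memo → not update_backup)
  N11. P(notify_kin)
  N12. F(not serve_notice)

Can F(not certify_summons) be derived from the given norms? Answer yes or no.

No

Premise 9 is O(not serve_notice → certify_summons), but O(not serve_notice) is not derivable from the premises, so it does not yield O(certify_summons).
No other premise forces O(certify_summons). An ideal world satisfying every premise can still have not certify_summons true, so F(not certify_summons) is not derivable.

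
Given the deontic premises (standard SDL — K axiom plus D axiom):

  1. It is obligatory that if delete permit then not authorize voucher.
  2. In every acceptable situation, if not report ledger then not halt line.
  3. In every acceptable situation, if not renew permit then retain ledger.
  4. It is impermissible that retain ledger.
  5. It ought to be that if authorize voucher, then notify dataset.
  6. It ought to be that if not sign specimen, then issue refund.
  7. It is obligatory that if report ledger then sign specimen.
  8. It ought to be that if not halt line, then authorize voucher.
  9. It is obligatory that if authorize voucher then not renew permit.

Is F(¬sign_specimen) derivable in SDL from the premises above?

Premise 4, F(retain_ledger), is equivalent to O(¬retain_ledger).
Premise 3, O(¬renew_permit → retain_ledger), contraposes to O(¬retain_ledger → renew_permit); with O(¬retain_ledger) we get O(renew_permit).
Premise 9 is O(authorize_voucher → ¬renew_permit); contrapositively O(renew_permit → ¬authorize_voucher). Since O(renew_permit) holds, K gives O(¬authorize_voucher).
The contrapositive of premise 8 (O(¬halt_line → authorize_voucher)) is O(¬authorize_voucher → halt_line), and O(¬authorize_voucher) is already established, so O(halt_line).
Premise 2 is O(¬report_ledger → ¬halt_line); contrapositively O(halt_line → report_ledger). Since O(halt_line) holds, K gives O(report_ledger).
From O(report_ledger) and premise 7, O(report_ledger → sign_specimen), we obtain O(sign_specimen).
Premises 1, 5, 6 do not contribute to this derivation.
So O(sign_specimen) holds, i.e. F(¬sign_specimen). The claim follows.

Yes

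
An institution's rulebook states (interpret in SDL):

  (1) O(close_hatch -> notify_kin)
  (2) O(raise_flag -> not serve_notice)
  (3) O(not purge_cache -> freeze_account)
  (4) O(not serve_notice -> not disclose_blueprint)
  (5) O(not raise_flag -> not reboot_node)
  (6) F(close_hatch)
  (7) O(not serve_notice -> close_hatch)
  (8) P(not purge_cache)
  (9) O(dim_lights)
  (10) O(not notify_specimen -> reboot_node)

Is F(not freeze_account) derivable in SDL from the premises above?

No

Premise 3 is O(not purge_cache -> freeze_account), but O(not purge_cache) is not derivable from the premises (the permission P(not purge_cache) asserts only not O(purge_cache), not O(not purge_cache)), so it does not yield O(freeze_account).
No other premise forces O(freeze_account). An ideal world satisfying every premise can still have not freeze_account true, so F(not freeze_account) is not derivable.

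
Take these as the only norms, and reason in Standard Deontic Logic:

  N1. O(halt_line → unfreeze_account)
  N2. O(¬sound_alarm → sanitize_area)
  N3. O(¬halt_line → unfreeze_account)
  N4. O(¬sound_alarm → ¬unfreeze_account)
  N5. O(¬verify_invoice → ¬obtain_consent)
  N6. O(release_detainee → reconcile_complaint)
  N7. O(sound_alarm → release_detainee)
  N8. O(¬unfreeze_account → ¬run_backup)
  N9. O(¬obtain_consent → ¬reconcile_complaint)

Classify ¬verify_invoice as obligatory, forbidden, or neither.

Premises 1 and 3 are O(halt_line → unfreeze_account) and O(¬halt_line → unfreeze_account); every ideal world satisfies halt_line or ¬halt_line, so in either case unfreeze_account holds — hence O(unfreeze_account).
Premise 4, O(¬sound_alarm → ¬unfreeze_account), contraposes to O(unfreeze_account → sound_alarm); with O(unfreeze_account) we get O(sound_alarm).
Applying K to premise 7 (O(sound_alarm → release_detainee)) and O(sound_alarm) yields O(release_detainee).
With premise 6, O(release_detainee → reconcile_complaint), the K-axiom yields O(reconcile_complaint).
Premise 9, O(¬obtain_consent → ¬reconcile_complaint), contraposes to O(reconcile_complaint → obtain_consent); with O(reconcile_complaint) we get O(obtain_consent).
The contrapositive of premise 5 (O(¬verify_invoice → ¬obtain_consent)) is O(obtain_consent → verify_invoice), and O(obtain_consent) is already established, so O(verify_invoice).
Premises 2, 8 do not contribute to this derivation.
Thus O(verify_invoice), which is F(¬verify_invoice): ¬verify_invoice is forbidden.

Forbidden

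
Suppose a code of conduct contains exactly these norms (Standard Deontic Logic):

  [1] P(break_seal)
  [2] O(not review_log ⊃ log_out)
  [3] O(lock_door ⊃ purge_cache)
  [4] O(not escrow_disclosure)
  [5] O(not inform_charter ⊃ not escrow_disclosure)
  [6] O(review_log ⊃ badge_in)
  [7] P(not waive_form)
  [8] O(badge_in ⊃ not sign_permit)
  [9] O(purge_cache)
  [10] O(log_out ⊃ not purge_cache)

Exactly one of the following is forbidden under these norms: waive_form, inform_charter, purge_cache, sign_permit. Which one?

From premise 9 we have O(purge_cache).
The contrapositive of premise 10 (O(log_out ⊃ not purge_cache)) is O(purge_cache ⊃ not log_out), and O(purge_cache) is already established, so O(not log_out).
The contrapositive of premise 2 (O(not review_log ⊃ log_out)) is O(not log_out ⊃ review_log), and O(not log_out) is already established, so O(review_log).
With premise 6, O(review_log ⊃ badge_in), the K-axiom yields O(badge_in).
Premise 8 is O(badge_in ⊃ not sign_permit); since O(badge_in), deontic closure gives O(not sign_permit).
So O(not sign_permit) holds, i.e. sign_permit is forbidden. None of the other listed options is forbidden under the premises.

sign_permit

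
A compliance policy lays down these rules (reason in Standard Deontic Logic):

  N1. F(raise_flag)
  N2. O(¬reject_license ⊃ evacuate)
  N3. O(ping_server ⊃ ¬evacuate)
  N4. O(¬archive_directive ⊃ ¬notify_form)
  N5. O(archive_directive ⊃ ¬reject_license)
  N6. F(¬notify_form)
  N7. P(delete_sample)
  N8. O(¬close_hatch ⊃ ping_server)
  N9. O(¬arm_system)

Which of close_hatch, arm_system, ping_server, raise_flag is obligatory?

close_hatch

Premise 6 is F(¬notify_form), i.e. O(notify_form).
The contrapositive of premise 4 (O(¬archive_directive ⊃ ¬notify_form)) is O(notify_form ⊃ archive_directive), and O(notify_form) is already established, so O(archive_directive).
With premise 5, O(archive_directive ⊃ ¬reject_license), the K-axiom yields O(¬reject_license).
From O(¬reject_license) and premise 2, O(¬reject_license ⊃ evacuate), we obtain O(evacuate).
Premise 3 is O(ping_server ⊃ ¬evacuate); contrapositively O(evacuate ⊃ ¬ping_server). Since O(evacuate) holds, K gives O(¬ping_server).
Premise 8, O(¬close_hatch ⊃ ping_server), contraposes to O(¬ping_server ⊃ close_hatch); with O(¬ping_server) we get O(close_hatch).
So O(close_hatch) holds — close_hatch is obligatory. None of the other listed options is made obligatory by any chain of premises.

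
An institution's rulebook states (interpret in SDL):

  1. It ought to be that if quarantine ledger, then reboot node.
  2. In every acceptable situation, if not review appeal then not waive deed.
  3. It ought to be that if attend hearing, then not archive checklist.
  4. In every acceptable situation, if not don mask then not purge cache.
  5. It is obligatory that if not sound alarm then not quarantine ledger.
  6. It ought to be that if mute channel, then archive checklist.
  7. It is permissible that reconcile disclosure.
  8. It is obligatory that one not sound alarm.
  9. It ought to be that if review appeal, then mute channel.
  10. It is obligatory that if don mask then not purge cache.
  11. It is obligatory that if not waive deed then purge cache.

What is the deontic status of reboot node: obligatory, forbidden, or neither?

Premise 1 is O(quarantine_ledger → reboot_node), but O(quarantine_ledger) is not derivable from the premises, so it does not yield O(reboot_node).
No premise or chain of K-axiom applications forces O(reboot_node), and none forces O(¬reboot_node). So reboot_node is neither obligatory nor forbidden under these norms.

Neither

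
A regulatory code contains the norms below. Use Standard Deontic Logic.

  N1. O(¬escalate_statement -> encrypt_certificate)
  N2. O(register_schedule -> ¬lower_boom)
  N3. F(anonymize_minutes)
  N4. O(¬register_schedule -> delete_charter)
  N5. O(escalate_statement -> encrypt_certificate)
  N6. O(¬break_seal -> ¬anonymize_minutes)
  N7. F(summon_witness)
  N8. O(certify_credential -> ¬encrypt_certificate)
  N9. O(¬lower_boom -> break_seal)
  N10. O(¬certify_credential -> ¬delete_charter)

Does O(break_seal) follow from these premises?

By case analysis on escalate_statement: premise 5 gives O(escalate_statement -> encrypt_certificate) and premise 1 gives O(¬escalate_statement -> encrypt_certificate), so O(encrypt_certificate) either way.
Premise 8, O(certify_credential -> ¬encrypt_certificate), contraposes to O(encrypt_certificate -> ¬certify_credential); with O(encrypt_certificate) we get O(¬certify_credential).
From O(¬certify_credential) and premise 10, O(¬certify_credential -> ¬delete_charter), we obtain O(¬delete_charter).
Premise 4, O(¬register_schedule -> delete_charter), contraposes to O(¬delete_charter -> register_schedule); with O(¬delete_charter) we get O(register_schedule).
Applying K to premise 2 (O(register_schedule -> ¬lower_boom)) and O(register_schedule) yields O(¬lower_boom).
From O(¬lower_boom) and premise 9, O(¬lower_boom -> break_seal), we obtain O(break_seal).
Premises 3, 6, 7 do not contribute to this derivation.
So O(break_seal) follows.

Yes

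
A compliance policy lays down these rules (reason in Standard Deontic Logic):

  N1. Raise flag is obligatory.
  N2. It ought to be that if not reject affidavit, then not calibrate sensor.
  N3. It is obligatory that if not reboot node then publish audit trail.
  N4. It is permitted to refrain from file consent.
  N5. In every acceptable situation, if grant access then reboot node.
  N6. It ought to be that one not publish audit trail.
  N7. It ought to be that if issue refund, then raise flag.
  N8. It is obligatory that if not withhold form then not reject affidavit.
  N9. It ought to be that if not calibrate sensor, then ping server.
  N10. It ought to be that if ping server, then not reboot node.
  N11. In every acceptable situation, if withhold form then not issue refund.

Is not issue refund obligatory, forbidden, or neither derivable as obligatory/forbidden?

Obligatory

Premise 6 states O(¬publish_audit_trail) outright.
Premise 3, O(¬reboot_node → publish_audit_trail), contraposes to O(¬publish_audit_trail → reboot_node); with O(¬publish_audit_trail) we get O(reboot_node).
The contrapositive of premise 10 (O(ping_server → ¬reboot_node)) is O(reboot_node → ¬ping_server), and O(reboot_node) is already established, so O(¬ping_server).
Premise 9 is O(¬calibrate_sensor → ping_server); contrapositively O(¬ping_server → calibrate_sensor). Since O(¬ping_server) holds, K gives O(calibrate_sensor).
The contrapositive of premise 2 (O(¬reject_affidavit → ¬calibrate_sensor)) is O(calibrate_sensor → reject_affidavit), and O(calibrate_sensor) is already established, so O(reject_affidavit).
Premise 8, O(¬withhold_form → ¬reject_affidavit), contraposes to O(reject_affidavit → withhold_form); with O(reject_affidavit) we get O(withhold_form).
From O(withhold_form) and premise 11, O(withhold_form → ¬issue_refund), we obtain O(¬issue_refund).
Premises 1, 4, 5, 7 do not contribute to this derivation.
Hence ¬issue_refund is obligatory.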